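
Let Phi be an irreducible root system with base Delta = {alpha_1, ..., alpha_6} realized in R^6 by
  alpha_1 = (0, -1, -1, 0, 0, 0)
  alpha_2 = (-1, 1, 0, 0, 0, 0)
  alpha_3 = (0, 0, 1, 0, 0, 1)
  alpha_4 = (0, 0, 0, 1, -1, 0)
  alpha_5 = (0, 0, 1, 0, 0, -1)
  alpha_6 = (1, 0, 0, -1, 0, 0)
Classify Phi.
Compute the Cartan integers a_ij = 2(alpha_i, alpha_j)/(alpha_j, alpha_j); the resulting 6x6 Cartan matrix is
[[2, -1, -1, 0, -1, 0], [-1, 2, 0, 0, 0, -1], [-1, 0, 2, 0, 0, 0], [0, 0, 0, 2, 0, -1], [-1, 0, 0, 0, 2, 0], [0, -1, 0, -1, 0, 2]].
All simple roots have the same length, so the diagram is simply laced. The associated Dynkin diagram is a chain of 4 nodes with a fork of two nodes at one end (D_6), so the type is D_6 (the algebra so(12)).

type D_6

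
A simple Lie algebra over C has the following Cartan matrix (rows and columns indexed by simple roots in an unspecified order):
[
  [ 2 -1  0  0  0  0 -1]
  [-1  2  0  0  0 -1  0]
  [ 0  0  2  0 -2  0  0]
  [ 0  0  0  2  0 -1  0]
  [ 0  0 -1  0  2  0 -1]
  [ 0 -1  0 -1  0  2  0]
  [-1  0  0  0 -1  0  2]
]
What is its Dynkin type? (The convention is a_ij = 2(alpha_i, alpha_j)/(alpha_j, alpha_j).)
C_7

The matrix has rank 7 with 2's on the diagonal. Reading the off-diagonal entries as Dynkin edges (a single edge where a_ij = a_ji = -1; a double or triple edge where a_ij * a_ji = 2 or 3), the diagram is a chain of 7 nodes with a double edge at one end; the terminal node there is the unique long simple root (C_7). One simple-root ordering that puts it in standard form is (alpha_4, alpha_6, alpha_2, alpha_1, alpha_7, alpha_5, alpha_3). So the algebra is type C_7, i.e. sp(14).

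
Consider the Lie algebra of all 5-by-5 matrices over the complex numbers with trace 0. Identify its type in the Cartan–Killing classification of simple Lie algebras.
A_4

This is sl(5), which has dimension 5^2 - 1 = 24 and rank 5 - 1 = 4 (a Cartan subalgebra is the diagonal traceless matrices). In the classification of classical Lie algebras, the special linear algebra sl(n+1) has type A_n; here n = 4, so the Dynkin diagram is a chain of 4 nodes with single edges (A_4). Hence the type is A_4.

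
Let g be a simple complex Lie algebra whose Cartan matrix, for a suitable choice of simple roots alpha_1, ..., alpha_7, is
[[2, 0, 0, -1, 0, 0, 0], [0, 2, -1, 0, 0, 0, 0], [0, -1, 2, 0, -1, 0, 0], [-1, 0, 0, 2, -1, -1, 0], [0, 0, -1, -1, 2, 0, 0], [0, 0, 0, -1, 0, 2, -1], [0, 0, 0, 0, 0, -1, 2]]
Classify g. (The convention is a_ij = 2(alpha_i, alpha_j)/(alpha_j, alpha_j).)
The matrix has rank 7 with 2's on the diagonal. Reading the off-diagonal entries as Dynkin edges (a single edge where a_ij = a_ji = -1; a double or triple edge where a_ij * a_ji = 2 or 3), the diagram is a chain of 6 nodes with one extra node attached to the third node from one end (E_7). One simple-root ordering that puts it in standard form is (alpha_7, alpha_1, alpha_6, alpha_4, alpha_5, alpha_3, alpha_2). So the algebra is type E_7.

E_7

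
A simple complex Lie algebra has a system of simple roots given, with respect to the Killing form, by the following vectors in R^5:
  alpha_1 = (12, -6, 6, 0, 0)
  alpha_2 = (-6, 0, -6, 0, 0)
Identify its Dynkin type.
Compute the Cartan integers a_ij = 2(alpha_i, alpha_j)/(alpha_j, alpha_j); the resulting 2x2 Cartan matrix is
[[2, -3], [-1, 2]].
The roots have two lengths (squared-length ratio 3:1); the short ones are alpha_{2}. The associated Dynkin diagram is two nodes joined by a triple edge (G_2), so the type is G_2.

G_2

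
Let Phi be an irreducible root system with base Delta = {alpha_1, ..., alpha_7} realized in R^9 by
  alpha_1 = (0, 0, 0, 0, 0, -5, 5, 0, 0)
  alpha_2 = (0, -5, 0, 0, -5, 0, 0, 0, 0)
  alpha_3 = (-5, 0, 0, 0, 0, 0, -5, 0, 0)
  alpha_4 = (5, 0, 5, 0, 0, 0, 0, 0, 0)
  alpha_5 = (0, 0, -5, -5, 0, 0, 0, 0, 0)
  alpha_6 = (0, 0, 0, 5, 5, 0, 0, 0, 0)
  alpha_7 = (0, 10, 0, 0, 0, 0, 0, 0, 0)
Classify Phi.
Compute the Cartan integers a_ij = 2(alpha_i, alpha_j)/(alpha_j, alpha_j); the resulting 7x7 Cartan matrix is
[[2, 0, -1, 0, 0, 0, 0], [0, 2, 0, 0, 0, -1, -1], [-1, 0, 2, -1, 0, 0, 0], [0, 0, -1, 2, -1, 0, 0], [0, 0, 0, -1, 2, -1, 0], [0, -1, 0, 0, -1, 2, 0], [0, -2, 0, 0, 0, 0, 2]].
The roots have two lengths (squared-length ratio 2:1); the short ones are alpha_{1,2,3,4,5,6}. The associated Dynkin diagram is a chain of 7 nodes with a double edge at one end; the terminal node there is the unique long simple root (C_7), so the type is C_7 (the algebra sp(14)).

C_7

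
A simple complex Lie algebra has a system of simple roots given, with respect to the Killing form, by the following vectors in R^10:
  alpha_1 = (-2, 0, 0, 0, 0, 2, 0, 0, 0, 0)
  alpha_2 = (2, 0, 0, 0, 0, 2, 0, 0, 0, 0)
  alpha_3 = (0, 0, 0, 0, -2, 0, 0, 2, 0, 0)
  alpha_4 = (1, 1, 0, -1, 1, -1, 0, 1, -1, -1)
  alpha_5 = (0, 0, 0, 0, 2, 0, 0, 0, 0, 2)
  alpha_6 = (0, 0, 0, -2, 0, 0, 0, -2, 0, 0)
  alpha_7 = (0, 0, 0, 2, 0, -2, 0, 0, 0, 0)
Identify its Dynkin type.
E_7

Compute the Cartan integers a_ij = 2(alpha_i, alpha_j)/(alpha_j, alpha_j); the resulting 7x7 Cartan matrix is
[[2, 0, 0, -1, 0, 0, -1], [0, 2, 0, 0, 0, 0, -1], [0, 0, 2, 0, -1, -1, 0], [-1, 0, 0, 2, 0, 0, 0], [0, 0, -1, 0, 2, 0, 0], [0, 0, -1, 0, 0, 2, -1], [-1, -1, 0, 0, 0, -1, 2]].
All simple roots have the same length, so the diagram is simply laced. The associated Dynkin diagram is a chain of 6 nodes with one extra node attached to the third node from one end (E_7), so the type is E_7.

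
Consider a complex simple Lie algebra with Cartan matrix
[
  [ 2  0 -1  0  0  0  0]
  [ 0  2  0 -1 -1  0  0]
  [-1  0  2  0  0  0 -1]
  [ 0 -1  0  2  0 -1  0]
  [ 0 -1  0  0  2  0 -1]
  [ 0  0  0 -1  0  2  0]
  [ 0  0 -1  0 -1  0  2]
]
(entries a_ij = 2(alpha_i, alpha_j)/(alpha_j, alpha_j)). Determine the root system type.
A_7

The matrix has rank 7 with 2's on the diagonal. Reading the off-diagonal entries as Dynkin edges (a single edge where a_ij = a_ji = -1; a double or triple edge where a_ij * a_ji = 2 or 3), the diagram is a chain of 7 nodes with single edges (A_7). One simple-root ordering that puts it in standard form is (alpha_1, alpha_3, alpha_7, alpha_5, alpha_2, alpha_4, alpha_6). So the algebra is type A_7, i.e. sl(8).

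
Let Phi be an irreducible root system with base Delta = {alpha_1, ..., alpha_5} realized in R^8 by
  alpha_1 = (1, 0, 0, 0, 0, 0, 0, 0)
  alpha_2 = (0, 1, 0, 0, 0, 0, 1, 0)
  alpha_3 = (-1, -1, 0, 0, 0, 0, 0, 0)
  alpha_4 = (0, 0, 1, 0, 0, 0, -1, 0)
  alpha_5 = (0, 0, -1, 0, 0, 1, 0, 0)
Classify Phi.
B5

Compute the Cartan integers a_ij = 2(alpha_i, alpha_j)/(alpha_j, alpha_j); the resulting 5x5 Cartan matrix is
[[2, 0, -1, 0, 0], [0, 2, -1, -1, 0], [-2, -1, 2, 0, 0], [0, -1, 0, 2, -1], [0, 0, 0, -1, 2]].
The roots have two lengths (squared-length ratio 2:1); the short ones are alpha_{1}. The associated Dynkin diagram is a chain of 5 nodes with a double edge at one end; the terminal node there is the unique short simple root (B_5), so the type is B_5 (the algebra so(11)).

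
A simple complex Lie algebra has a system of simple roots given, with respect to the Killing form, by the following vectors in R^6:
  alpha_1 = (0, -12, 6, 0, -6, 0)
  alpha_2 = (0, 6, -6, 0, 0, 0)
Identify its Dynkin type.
Compute the Cartan integers a_ij = 2(alpha_i, alpha_j)/(alpha_j, alpha_j); the resulting 2x2 Cartan matrix is
[[2, -3], [-1, 2]].
The roots have two lengths (squared-length ratio 3:1); the short ones are alpha_{2}. The associated Dynkin diagram is two nodes joined by a triple edge (G_2), so the type is G_2.

G_2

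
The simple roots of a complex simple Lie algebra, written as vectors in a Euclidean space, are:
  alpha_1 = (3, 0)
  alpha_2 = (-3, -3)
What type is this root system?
type B_2

Compute the Cartan integers a_ij = 2(alpha_i, alpha_j)/(alpha_j, alpha_j); the resulting 2x2 Cartan matrix is
[[2, -1], [-2, 2]].
The roots have two lengths (squared-length ratio 2:1); the short ones are alpha_{1}. The associated Dynkin diagram is a chain of 2 nodes with a double edge at one end; the terminal node there is the unique short simple root (B_2), so the type is B_2 (the algebra so(5)).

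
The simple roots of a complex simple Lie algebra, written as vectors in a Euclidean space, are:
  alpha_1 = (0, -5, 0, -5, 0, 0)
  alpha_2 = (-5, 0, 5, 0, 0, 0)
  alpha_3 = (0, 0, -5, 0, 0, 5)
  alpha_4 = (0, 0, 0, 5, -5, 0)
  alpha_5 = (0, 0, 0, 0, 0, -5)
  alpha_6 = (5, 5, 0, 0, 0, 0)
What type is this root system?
type B_6

Compute the Cartan integers a_ij = 2(alpha_i, alpha_j)/(alpha_j, alpha_j); the resulting 6x6 Cartan matrix is
[[2, 0, 0, -1, 0, -1], [0, 2, -1, 0, 0, -1], [0, -1, 2, 0, -2, 0], [-1, 0, 0, 2, 0, 0], [0, 0, -1, 0, 2, 0], [-1, -1, 0, 0, 0, 2]].
The roots have two lengths (squared-length ratio 2:1); the short ones are alpha_{5}. The associated Dynkin diagram is a chain of 6 nodes with a double edge at one end; the terminal node there is the unique short simple root (B_6), so the type is B_6 (the algebra so(13)).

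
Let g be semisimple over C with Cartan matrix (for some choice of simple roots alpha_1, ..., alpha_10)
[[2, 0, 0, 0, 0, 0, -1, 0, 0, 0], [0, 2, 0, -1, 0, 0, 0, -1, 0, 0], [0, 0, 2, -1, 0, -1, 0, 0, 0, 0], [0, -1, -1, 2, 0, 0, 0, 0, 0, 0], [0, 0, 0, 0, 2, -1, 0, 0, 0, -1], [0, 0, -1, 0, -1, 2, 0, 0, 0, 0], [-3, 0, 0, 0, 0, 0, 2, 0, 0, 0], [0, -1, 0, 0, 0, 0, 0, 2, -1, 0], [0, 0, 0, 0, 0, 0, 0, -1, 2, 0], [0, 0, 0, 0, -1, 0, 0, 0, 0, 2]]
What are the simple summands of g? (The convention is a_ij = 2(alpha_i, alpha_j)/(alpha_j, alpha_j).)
type A_8 + type G_2

The diagram associated to this matrix has two connected components: the simple roots {alpha_2, alpha_3, alpha_4, alpha_5, alpha_6, alpha_8, alpha_9, alpha_10} form a chain of 8 nodes with single edges (A_8), and {alpha_1, alpha_7} form two nodes joined by a triple edge (G_2). A semisimple Lie algebra decomposes uniquely as the direct sum of simple ideals, one per connected component of its Dynkin diagram, so g ≅ A_8 ⊕ G_2 (dimension 80 + 14 = 94).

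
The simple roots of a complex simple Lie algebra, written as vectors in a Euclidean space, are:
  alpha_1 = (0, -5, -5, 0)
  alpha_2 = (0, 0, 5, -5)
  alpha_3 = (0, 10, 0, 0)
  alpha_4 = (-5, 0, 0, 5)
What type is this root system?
Compute the Cartan integers a_ij = 2(alpha_i, alpha_j)/(alpha_j, alpha_j); the resulting 4x4 Cartan matrix is
[[2, -1, -1, 0], [-1, 2, 0, -1], [-2, 0, 2, 0], [0, -1, 0, 2]].
The roots have two lengths (squared-length ratio 2:1); the short ones are alpha_{1,2,4}. The associated Dynkin diagram is a chain of 4 nodes with a double edge at one end; the terminal node there is the unique long simple root (C_4), so the type is C_4 (the algebra sp(8)).

C_4 (sp(8))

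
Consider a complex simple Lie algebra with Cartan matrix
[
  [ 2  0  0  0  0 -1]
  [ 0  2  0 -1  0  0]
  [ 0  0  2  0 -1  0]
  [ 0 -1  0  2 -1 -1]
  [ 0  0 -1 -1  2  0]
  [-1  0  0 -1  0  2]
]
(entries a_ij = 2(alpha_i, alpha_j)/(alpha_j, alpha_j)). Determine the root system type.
The matrix has rank 6 with 2's on the diagonal. Reading the off-diagonal entries as Dynkin edges (a single edge where a_ij = a_ji = -1; a double or triple edge where a_ij * a_ji = 2 or 3), the diagram is a chain of 5 nodes with one extra node attached to the third node from one end (E_6). One simple-root ordering that puts it in standard form is (alpha_3, alpha_2, alpha_5, alpha_4, alpha_6, alpha_1). So the algebra is type E_6.

E6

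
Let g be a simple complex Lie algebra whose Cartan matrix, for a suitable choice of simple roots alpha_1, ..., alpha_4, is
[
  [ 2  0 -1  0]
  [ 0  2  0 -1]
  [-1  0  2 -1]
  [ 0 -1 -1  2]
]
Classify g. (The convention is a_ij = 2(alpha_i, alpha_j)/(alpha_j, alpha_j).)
The matrix has rank 4 with 2's on the diagonal. Reading the off-diagonal entries as Dynkin edges (a single edge where a_ij = a_ji = -1; a double or triple edge where a_ij * a_ji = 2 or 3), the diagram is a chain of 4 nodes with single edges (A_4). One simple-root ordering that puts it in standard form is (alpha_2, alpha_4, alpha_3, alpha_1). So the algebra is type A_4, i.e. sl(5).

A4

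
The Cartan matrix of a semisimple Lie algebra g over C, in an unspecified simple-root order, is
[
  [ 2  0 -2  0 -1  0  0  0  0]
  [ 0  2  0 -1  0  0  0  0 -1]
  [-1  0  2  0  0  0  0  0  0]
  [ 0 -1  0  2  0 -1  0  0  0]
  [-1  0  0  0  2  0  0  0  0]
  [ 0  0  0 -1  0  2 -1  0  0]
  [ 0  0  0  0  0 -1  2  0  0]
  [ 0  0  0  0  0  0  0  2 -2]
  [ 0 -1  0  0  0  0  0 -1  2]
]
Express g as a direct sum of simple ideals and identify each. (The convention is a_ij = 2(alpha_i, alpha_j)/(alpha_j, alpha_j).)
The diagram associated to this matrix has two connected components: the simple roots {alpha_1, alpha_3, alpha_5} form a chain of 3 nodes with a double edge at one end; the terminal node there is the unique short simple root (B_3), and {alpha_2, alpha_4, alpha_6, alpha_7, alpha_8, alpha_9} form a chain of 6 nodes with a double edge at one end; the terminal node there is the unique long simple root (C_6). A semisimple Lie algebra decomposes uniquely as the direct sum of simple ideals, one per connected component of its Dynkin diagram, so g ≅ B_3 ⊕ C_6 (dimension 21 + 78 = 99).

type B_3 + type C_6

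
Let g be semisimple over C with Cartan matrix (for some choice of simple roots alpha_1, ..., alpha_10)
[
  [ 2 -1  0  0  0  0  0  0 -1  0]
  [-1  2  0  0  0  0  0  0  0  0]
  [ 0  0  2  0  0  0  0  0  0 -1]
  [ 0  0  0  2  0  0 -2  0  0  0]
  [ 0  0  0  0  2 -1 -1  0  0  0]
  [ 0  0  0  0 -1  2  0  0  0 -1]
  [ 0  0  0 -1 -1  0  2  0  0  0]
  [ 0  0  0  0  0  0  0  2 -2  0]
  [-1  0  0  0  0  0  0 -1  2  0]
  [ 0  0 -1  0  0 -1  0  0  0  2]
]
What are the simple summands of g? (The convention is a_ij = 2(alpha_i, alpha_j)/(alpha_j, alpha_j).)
type C_4 + type C_6

The diagram associated to this matrix has two connected components: the simple roots {alpha_1, alpha_2, alpha_8, alpha_9} form a chain of 4 nodes with a double edge at one end; the terminal node there is the unique long simple root (C_4), and {alpha_3, alpha_4, alpha_5, alpha_6, alpha_7, alpha_10} form a chain of 6 nodes with a double edge at one end; the terminal node there is the unique long simple root (C_6). A semisimple Lie algebra decomposes uniquely as the direct sum of simple ideals, one per connected component of its Dynkin diagram, so g ≅ C_4 ⊕ C_6 (dimension 36 + 78 = 114).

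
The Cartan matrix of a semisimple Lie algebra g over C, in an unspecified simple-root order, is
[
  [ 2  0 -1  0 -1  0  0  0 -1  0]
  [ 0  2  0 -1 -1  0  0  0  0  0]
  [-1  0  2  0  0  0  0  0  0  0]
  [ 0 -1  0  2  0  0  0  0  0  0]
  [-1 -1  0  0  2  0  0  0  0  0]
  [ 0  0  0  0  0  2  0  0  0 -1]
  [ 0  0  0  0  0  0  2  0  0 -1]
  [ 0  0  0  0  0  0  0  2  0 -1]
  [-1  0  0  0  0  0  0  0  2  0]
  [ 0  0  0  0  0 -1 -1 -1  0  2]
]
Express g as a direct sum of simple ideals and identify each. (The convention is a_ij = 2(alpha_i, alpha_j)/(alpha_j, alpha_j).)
The diagram associated to this matrix has two connected components: the simple roots {alpha_6, alpha_7, alpha_8, alpha_10} form a chain of 2 nodes with a fork of two nodes at one end (D_4), and {alpha_1, alpha_2, alpha_3, alpha_4, alpha_5, alpha_9} form a chain of 4 nodes with a fork of two nodes at one end (D_6). A semisimple Lie algebra decomposes uniquely as the direct sum of simple ideals, one per connected component of its Dynkin diagram, so g ≅ D_4 ⊕ D_6 (dimension 28 + 66 = 94).

type D_4 + type D_6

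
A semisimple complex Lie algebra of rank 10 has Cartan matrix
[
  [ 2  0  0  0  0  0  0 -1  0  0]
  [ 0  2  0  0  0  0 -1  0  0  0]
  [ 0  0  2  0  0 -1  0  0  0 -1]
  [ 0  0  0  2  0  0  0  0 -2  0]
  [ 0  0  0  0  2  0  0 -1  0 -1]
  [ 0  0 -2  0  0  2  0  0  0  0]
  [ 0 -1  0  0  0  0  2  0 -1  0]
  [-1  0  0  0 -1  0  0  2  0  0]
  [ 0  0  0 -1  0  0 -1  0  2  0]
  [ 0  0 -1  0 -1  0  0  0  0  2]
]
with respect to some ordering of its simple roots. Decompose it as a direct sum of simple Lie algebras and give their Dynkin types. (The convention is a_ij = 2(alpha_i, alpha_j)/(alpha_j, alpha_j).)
C4 + C6

The diagram associated to this matrix has two connected components: the simple roots {alpha_2, alpha_4, alpha_7, alpha_9} form a chain of 4 nodes with a double edge at one end; the terminal node there is the unique long simple root (C_4), and {alpha_1, alpha_3, alpha_5, alpha_6, alpha_8, alpha_10} form a chain of 6 nodes with a double edge at one end; the terminal node there is the unique long simple root (C_6). A semisimple Lie algebra decomposes uniquely as the direct sum of simple ideals, one per connected component of its Dynkin diagram, so g ≅ C_4 ⊕ C_6 (dimension 36 + 78 = 114).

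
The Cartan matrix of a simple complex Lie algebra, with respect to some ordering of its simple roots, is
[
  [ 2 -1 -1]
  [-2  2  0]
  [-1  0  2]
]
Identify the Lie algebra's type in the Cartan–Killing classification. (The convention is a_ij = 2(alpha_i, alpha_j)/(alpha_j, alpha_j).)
The matrix has rank 3 with 2's on the diagonal. Reading the off-diagonal entries as Dynkin edges (a single edge where a_ij = a_ji = -1; a double or triple edge where a_ij * a_ji = 2 or 3), the diagram is a chain of 3 nodes with a double edge at one end; the terminal node there is the unique long simple root (C_3). One simple-root ordering that puts it in standard form is (alpha_3, alpha_1, alpha_2). So the algebra is type C_3, i.e. sp(6).

C3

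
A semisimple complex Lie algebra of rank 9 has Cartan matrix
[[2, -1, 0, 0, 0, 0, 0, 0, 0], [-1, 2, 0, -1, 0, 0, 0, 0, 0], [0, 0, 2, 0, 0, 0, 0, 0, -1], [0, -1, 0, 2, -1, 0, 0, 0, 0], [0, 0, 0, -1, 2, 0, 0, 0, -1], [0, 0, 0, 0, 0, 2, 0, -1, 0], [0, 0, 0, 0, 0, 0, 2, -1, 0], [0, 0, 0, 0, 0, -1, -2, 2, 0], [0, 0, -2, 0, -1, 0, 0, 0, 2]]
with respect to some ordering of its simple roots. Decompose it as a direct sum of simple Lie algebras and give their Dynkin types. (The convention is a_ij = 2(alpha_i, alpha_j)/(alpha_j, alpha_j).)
The diagram associated to this matrix has two connected components: the simple roots {alpha_6, alpha_7, alpha_8} form a chain of 3 nodes with a double edge at one end; the terminal node there is the unique short simple root (B_3), and {alpha_1, alpha_2, alpha_3, alpha_4, alpha_5, alpha_9} form a chain of 6 nodes with a double edge at one end; the terminal node there is the unique short simple root (B_6). A semisimple Lie algebra decomposes uniquely as the direct sum of simple ideals, one per connected component of its Dynkin diagram, so g ≅ B_3 ⊕ B_6 (dimension 21 + 78 = 99).

B_3 (so(7)) ⊕ B_6 (so(13))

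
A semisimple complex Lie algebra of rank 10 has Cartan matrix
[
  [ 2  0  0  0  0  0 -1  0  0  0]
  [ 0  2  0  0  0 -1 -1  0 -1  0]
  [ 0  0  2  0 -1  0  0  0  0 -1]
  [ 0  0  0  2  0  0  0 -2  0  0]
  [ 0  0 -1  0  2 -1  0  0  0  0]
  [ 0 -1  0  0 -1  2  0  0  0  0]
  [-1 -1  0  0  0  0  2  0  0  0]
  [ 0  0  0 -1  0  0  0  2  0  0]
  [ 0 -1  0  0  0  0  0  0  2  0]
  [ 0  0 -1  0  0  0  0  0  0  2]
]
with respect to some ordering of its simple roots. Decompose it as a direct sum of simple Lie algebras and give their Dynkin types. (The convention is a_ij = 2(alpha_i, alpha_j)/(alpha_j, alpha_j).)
The diagram associated to this matrix has two connected components: the simple roots {alpha_4, alpha_8} form a chain of 2 nodes with a double edge at one end; the terminal node there is the unique short simple root (B_2), and {alpha_1, alpha_2, alpha_3, alpha_5, alpha_6, alpha_7, alpha_9, alpha_10} form a chain of 7 nodes with one extra node attached to the third node from one end (E_8). A semisimple Lie algebra decomposes uniquely as the direct sum of simple ideals, one per connected component of its Dynkin diagram, so g ≅ B_2 ⊕ E_8 (dimension 10 + 248 = 258).

B_2 (so(5)) + E_8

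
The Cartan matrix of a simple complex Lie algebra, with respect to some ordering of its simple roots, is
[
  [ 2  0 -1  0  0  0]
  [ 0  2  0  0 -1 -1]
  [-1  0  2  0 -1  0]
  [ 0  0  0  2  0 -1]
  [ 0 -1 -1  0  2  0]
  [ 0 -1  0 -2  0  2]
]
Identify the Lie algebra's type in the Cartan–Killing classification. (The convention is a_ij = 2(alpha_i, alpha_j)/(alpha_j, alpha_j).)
B_6

The matrix has rank 6 with 2's on the diagonal. Reading the off-diagonal entries as Dynkin edges (a single edge where a_ij = a_ji = -1; a double or triple edge where a_ij * a_ji = 2 or 3), the diagram is a chain of 6 nodes with a double edge at one end; the terminal node there is the unique short simple root (B_6). One simple-root ordering that puts it in standard form is (alpha_1, alpha_3, alpha_5, alpha_2, alpha_6, alpha_4). So the algebra is type B_6, i.e. so(13).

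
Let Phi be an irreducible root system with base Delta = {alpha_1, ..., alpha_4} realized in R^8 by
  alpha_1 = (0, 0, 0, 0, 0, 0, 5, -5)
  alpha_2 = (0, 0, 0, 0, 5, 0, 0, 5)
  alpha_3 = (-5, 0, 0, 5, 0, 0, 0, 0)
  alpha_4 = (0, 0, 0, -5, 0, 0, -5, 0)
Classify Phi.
A_4

Compute the Cartan integers a_ij = 2(alpha_i, alpha_j)/(alpha_j, alpha_j); the resulting 4x4 Cartan matrix is
[[2, -1, 0, -1], [-1, 2, 0, 0], [0, 0, 2, -1], [-1, 0, -1, 2]].
All simple roots have the same length, so the diagram is simply laced. The associated Dynkin diagram is a chain of 4 nodes with single edges (A_4), so the type is A_4 (the algebra sl(5)).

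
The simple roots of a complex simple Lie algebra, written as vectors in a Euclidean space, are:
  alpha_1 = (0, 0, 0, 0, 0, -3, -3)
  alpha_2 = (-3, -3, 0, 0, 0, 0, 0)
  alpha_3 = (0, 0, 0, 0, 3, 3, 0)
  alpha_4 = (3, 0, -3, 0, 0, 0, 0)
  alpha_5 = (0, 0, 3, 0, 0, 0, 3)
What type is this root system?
Compute the Cartan integers a_ij = 2(alpha_i, alpha_j)/(alpha_j, alpha_j); the resulting 5x5 Cartan matrix is
[[2, 0, -1, 0, -1], [0, 2, 0, -1, 0], [-1, 0, 2, 0, 0], [0, -1, 0, 2, -1], [-1, 0, 0, -1, 2]].
All simple roots have the same length, so the diagram is simply laced. The associated Dynkin diagram is a chain of 5 nodes with single edges (A_5), so the type is A_5 (the algebra sl(6)).

type A_5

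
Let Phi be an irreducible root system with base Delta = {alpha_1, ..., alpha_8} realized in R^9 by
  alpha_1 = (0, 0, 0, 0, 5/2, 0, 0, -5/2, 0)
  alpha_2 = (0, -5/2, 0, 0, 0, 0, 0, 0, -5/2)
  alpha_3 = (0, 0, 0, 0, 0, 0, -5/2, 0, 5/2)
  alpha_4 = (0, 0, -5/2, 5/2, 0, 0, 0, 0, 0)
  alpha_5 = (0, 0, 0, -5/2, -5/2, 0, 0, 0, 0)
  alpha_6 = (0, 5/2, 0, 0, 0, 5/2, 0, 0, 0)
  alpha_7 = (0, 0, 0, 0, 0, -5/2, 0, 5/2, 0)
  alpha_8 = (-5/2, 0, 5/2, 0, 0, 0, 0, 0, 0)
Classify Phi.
A_8 (sl(9))

Compute the Cartan integers a_ij = 2(alpha_i, alpha_j)/(alpha_j, alpha_j); the resulting 8x8 Cartan matrix is
[[2, 0, 0, 0, -1, 0, -1, 0], [0, 2, -1, 0, 0, -1, 0, 0], [0, -1, 2, 0, 0, 0, 0, 0], [0, 0, 0, 2, -1, 0, 0, -1], [-1, 0, 0, -1, 2, 0, 0, 0], [0, -1, 0, 0, 0, 2, -1, 0], [-1, 0, 0, 0, 0, -1, 2, 0], [0, 0, 0, -1, 0, 0, 0, 2]].
All simple roots have the same length, so the diagram is simply laced. The associated Dynkin diagram is a chain of 8 nodes with single edges (A_8), so the type is A_8 (the algebra sl(9)).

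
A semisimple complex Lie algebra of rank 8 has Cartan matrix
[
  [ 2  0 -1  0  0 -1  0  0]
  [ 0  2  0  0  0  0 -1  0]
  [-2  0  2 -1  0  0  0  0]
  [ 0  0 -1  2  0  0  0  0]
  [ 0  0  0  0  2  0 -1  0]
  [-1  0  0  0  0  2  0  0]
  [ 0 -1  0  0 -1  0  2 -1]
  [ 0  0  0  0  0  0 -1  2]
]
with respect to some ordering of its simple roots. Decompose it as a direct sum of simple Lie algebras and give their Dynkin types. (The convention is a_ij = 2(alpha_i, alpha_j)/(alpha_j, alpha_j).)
D_4 ⊕ F_4

The diagram associated to this matrix has two connected components: the simple roots {alpha_2, alpha_5, alpha_7, alpha_8} form a chain of 2 nodes with a fork of two nodes at one end (D_4), and {alpha_1, alpha_3, alpha_4, alpha_6} form a chain of 4 nodes with a double edge between the middle two (F_4). A semisimple Lie algebra decomposes uniquely as the direct sum of simple ideals, one per connected component of its Dynkin diagram, so g ≅ D_4 ⊕ F_4 (dimension 28 + 52 = 80).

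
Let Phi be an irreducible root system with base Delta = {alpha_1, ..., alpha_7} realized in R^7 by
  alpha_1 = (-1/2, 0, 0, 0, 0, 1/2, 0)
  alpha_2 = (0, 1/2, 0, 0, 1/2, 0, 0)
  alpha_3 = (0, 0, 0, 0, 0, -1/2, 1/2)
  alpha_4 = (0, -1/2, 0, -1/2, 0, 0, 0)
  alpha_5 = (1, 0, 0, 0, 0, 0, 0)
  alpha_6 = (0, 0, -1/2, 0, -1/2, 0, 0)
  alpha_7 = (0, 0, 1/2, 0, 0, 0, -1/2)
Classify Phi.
Compute the Cartan integers a_ij = 2(alpha_i, alpha_j)/(alpha_j, alpha_j); the resulting 7x7 Cartan matrix is
[[2, 0, -1, 0, -1, 0, 0], [0, 2, 0, -1, 0, -1, 0], [-1, 0, 2, 0, 0, 0, -1], [0, -1, 0, 2, 0, 0, 0], [-2, 0, 0, 0, 2, 0, 0], [0, -1, 0, 0, 0, 2, -1], [0, 0, -1, 0, 0, -1, 2]].
The roots have two lengths (squared-length ratio 2:1); the short ones are alpha_{1,2,3,4,6,7}. The associated Dynkin diagram is a chain of 7 nodes with a double edge at one end; the terminal node there is the unique long simple root (C_7), so the type is C_7 (the algebra sp(14)).

C_7 (sp(14))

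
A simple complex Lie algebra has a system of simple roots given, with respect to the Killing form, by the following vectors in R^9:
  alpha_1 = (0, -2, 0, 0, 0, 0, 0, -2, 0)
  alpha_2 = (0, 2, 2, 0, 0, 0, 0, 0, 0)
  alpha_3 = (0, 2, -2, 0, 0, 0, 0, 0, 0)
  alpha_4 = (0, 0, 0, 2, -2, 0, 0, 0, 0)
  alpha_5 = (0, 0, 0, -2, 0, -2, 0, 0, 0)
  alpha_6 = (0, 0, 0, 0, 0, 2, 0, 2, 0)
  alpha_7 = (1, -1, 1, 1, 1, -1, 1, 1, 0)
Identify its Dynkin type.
Compute the Cartan integers a_ij = 2(alpha_i, alpha_j)/(alpha_j, alpha_j); the resulting 7x7 Cartan matrix is
[[2, -1, -1, 0, 0, -1, 0], [-1, 2, 0, 0, 0, 0, 0], [-1, 0, 2, 0, 0, 0, -1], [0, 0, 0, 2, -1, 0, 0], [0, 0, 0, -1, 2, -1, 0], [-1, 0, 0, 0, -1, 2, 0], [0, 0, -1, 0, 0, 0, 2]].
All simple roots have the same length, so the diagram is simply laced. The associated Dynkin diagram is a chain of 6 nodes with one extra node attached to the third node from one end (E_7), so the type is E_7.

E_7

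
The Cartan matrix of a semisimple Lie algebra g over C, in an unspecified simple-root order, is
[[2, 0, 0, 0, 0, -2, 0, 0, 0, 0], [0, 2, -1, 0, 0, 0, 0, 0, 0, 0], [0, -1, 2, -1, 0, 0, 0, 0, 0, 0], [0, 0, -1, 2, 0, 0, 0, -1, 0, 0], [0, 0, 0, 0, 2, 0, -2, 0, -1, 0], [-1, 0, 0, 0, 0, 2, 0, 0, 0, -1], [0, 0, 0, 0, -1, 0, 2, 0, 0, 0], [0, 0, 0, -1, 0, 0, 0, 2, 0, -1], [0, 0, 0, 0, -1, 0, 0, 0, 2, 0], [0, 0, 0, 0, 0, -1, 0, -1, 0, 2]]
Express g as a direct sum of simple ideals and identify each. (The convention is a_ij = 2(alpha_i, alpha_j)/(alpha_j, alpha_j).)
The diagram associated to this matrix has two connected components: the simple roots {alpha_5, alpha_7, alpha_9} form a chain of 3 nodes with a double edge at one end; the terminal node there is the unique short simple root (B_3), and {alpha_1, alpha_2, alpha_3, alpha_4, alpha_6, alpha_8, alpha_10} form a chain of 7 nodes with a double edge at one end; the terminal node there is the unique long simple root (C_7). A semisimple Lie algebra decomposes uniquely as the direct sum of simple ideals, one per connected component of its Dynkin diagram, so g ≅ B_3 ⊕ C_7 (dimension 21 + 105 = 126).

type B_3 ⊕ type C_7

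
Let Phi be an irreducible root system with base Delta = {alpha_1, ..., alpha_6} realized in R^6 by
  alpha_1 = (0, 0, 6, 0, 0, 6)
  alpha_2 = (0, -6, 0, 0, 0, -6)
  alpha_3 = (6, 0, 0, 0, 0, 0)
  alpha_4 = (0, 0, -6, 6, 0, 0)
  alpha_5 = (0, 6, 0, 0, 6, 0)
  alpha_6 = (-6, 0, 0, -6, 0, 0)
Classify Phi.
B6

Compute the Cartan integers a_ij = 2(alpha_i, alpha_j)/(alpha_j, alpha_j); the resulting 6x6 Cartan matrix is
[[2, -1, 0, -1, 0, 0], [-1, 2, 0, 0, -1, 0], [0, 0, 2, 0, 0, -1], [-1, 0, 0, 2, 0, -1], [0, -1, 0, 0, 2, 0], [0, 0, -2, -1, 0, 2]].
The roots have two lengths (squared-length ratio 2:1); the short ones are alpha_{3}. The associated Dynkin diagram is a chain of 6 nodes with a double edge at one end; the terminal node there is the unique short simple root (B_6), so the type is B_6 (the algebra so(13)).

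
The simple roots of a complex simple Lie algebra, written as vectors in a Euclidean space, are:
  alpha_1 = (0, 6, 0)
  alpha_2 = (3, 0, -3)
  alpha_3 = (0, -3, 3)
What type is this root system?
Compute the Cartan integers a_ij = 2(alpha_i, alpha_j)/(alpha_j, alpha_j); the resulting 3x3 Cartan matrix is
[[2, 0, -2], [0, 2, -1], [-1, -1, 2]].
The roots have two lengths (squared-length ratio 2:1); the short ones are alpha_{2,3}. The associated Dynkin diagram is a chain of 3 nodes with a double edge at one end; the terminal node there is the unique long simple root (C_3), so the type is C_3 (the algebra sp(6)).

C_3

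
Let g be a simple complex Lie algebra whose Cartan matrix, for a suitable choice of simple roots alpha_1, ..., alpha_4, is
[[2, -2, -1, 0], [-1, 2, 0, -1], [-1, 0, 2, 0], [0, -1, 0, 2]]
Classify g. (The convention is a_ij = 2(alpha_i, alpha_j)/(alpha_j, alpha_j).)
F4

The matrix has rank 4 with 2's on the diagonal. Reading the off-diagonal entries as Dynkin edges (a single edge where a_ij = a_ji = -1; a double or triple edge where a_ij * a_ji = 2 or 3), the diagram is a chain of 4 nodes with a double edge between the middle two (F_4). One simple-root ordering that puts it in standard form is (alpha_3, alpha_1, alpha_2, alpha_4). So the algebra is type F_4.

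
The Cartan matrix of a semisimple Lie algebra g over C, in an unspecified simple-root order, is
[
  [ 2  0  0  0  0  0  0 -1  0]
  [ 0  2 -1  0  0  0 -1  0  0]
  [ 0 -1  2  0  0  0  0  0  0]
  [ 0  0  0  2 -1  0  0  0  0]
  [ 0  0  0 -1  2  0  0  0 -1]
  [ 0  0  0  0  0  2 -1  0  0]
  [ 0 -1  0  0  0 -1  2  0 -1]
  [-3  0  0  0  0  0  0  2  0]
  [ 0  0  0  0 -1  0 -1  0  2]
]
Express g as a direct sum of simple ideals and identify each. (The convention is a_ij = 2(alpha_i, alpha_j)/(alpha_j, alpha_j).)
E_7 ⊕ G_2

The diagram associated to this matrix has two connected components: the simple roots {alpha_2, alpha_3, alpha_4, alpha_5, alpha_6, alpha_7, alpha_9} form a chain of 6 nodes with one extra node attached to the third node from one end (E_7), and {alpha_1, alpha_8} form two nodes joined by a triple edge (G_2). A semisimple Lie algebra decomposes uniquely as the direct sum of simple ideals, one per connected component of its Dynkin diagram, so g ≅ E_7 ⊕ G_2 (dimension 133 + 14 = 147).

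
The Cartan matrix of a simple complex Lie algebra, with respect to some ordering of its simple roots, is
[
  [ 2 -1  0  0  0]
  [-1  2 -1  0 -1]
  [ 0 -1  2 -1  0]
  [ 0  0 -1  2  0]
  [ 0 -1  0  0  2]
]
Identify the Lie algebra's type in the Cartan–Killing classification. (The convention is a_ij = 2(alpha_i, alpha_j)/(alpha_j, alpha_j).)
type D_5

The matrix has rank 5 with 2's on the diagonal. Reading the off-diagonal entries as Dynkin edges (a single edge where a_ij = a_ji = -1; a double or triple edge where a_ij * a_ji = 2 or 3), the diagram is a chain of 3 nodes with a fork of two nodes at one end (D_5). One simple-root ordering that puts it in standard form is (alpha_4, alpha_3, alpha_2, alpha_5, alpha_1). So the algebra is type D_5, i.e. so(10).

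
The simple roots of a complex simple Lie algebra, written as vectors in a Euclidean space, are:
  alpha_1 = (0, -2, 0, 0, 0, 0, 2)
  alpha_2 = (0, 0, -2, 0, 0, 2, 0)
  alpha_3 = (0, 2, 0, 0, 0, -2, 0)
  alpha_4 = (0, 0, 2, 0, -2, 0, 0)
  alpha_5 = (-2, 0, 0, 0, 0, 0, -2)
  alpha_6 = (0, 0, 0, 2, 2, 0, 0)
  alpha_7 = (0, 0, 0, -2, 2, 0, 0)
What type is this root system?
Compute the Cartan integers a_ij = 2(alpha_i, alpha_j)/(alpha_j, alpha_j); the resulting 7x7 Cartan matrix is
[[2, 0, -1, 0, -1, 0, 0], [0, 2, -1, -1, 0, 0, 0], [-1, -1, 2, 0, 0, 0, 0], [0, -1, 0, 2, 0, -1, -1], [-1, 0, 0, 0, 2, 0, 0], [0, 0, 0, -1, 0, 2, 0], [0, 0, 0, -1, 0, 0, 2]].
All simple roots have the same length, so the diagram is simply laced. The associated Dynkin diagram is a chain of 5 nodes with a fork of two nodes at one end (D_7), so the type is D_7 (the algebra so(14)).

D7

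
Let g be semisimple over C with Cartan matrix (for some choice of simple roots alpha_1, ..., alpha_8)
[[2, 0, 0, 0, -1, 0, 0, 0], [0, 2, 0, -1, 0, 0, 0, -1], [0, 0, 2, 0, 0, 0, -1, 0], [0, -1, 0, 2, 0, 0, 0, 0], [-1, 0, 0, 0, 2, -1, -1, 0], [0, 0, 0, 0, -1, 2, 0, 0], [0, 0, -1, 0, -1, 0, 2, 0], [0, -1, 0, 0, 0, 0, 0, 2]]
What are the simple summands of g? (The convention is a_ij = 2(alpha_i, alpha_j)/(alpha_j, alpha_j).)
The diagram associated to this matrix has two connected components: the simple roots {alpha_2, alpha_4, alpha_8} form a chain of 3 nodes with single edges (A_3), and {alpha_1, alpha_3, alpha_5, alpha_6, alpha_7} form a chain of 3 nodes with a fork of two nodes at one end (D_5). A semisimple Lie algebra decomposes uniquely as the direct sum of simple ideals, one per connected component of its Dynkin diagram, so g ≅ A_3 ⊕ D_5 (dimension 15 + 45 = 60).

A_3 (sl(4)) ⊕ D_5 (so(10))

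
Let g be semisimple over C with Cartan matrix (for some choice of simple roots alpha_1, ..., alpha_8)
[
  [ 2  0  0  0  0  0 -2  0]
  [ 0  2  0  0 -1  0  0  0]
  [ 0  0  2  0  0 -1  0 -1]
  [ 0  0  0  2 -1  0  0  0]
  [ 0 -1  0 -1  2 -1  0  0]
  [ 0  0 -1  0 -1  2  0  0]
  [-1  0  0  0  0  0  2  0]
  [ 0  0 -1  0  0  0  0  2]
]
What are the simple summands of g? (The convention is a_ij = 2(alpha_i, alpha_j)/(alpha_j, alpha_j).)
The diagram associated to this matrix has two connected components: the simple roots {alpha_1, alpha_7} form a chain of 2 nodes with a double edge at one end; the terminal node there is the unique short simple root (B_2), and {alpha_2, alpha_3, alpha_4, alpha_5, alpha_6, alpha_8} form a chain of 4 nodes with a fork of two nodes at one end (D_6). A semisimple Lie algebra decomposes uniquely as the direct sum of simple ideals, one per connected component of its Dynkin diagram, so g ≅ B_2 ⊕ D_6 (dimension 10 + 66 = 76).

B_2 ⊕ D_6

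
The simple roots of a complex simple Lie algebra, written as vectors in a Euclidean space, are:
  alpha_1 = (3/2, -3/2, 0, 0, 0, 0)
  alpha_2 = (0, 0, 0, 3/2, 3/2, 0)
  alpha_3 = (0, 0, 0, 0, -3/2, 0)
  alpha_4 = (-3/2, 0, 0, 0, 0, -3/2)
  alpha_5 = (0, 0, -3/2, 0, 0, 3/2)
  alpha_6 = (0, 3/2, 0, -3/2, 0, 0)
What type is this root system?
Compute the Cartan integers a_ij = 2(alpha_i, alpha_j)/(alpha_j, alpha_j); the resulting 6x6 Cartan matrix is
[[2, 0, 0, -1, 0, -1], [0, 2, -2, 0, 0, -1], [0, -1, 2, 0, 0, 0], [-1, 0, 0, 2, -1, 0], [0, 0, 0, -1, 2, 0], [-1, -1, 0, 0, 0, 2]].
The roots have two lengths (squared-length ratio 2:1); the short ones are alpha_{3}. The associated Dynkin diagram is a chain of 6 nodes with a double edge at one end; the terminal node there is the unique short simple root (B_6), so the type is B_6 (the algebra so(13)).

B6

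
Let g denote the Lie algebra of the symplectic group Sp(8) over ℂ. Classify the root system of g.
C4

This is sp(8), which has dimension 8(8+1)/2 = 36 and rank 8/2 = 4. In the classification of classical Lie algebras, the symplectic algebra sp(2n) has type C_n; here n = 4, so the Dynkin diagram is a chain of 4 nodes with a double edge at one end; the terminal node there is the unique long simple root (C_4). Hence the type is C_4.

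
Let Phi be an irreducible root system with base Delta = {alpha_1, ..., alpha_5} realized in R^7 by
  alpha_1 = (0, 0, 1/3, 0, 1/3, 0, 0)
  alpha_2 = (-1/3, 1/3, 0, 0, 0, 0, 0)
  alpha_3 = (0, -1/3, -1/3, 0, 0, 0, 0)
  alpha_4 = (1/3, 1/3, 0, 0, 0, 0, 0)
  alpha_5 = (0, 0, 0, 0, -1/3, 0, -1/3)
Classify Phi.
Compute the Cartan integers a_ij = 2(alpha_i, alpha_j)/(alpha_j, alpha_j); the resulting 5x5 Cartan matrix is
[[2, 0, -1, 0, -1], [0, 2, -1, 0, 0], [-1, -1, 2, -1, 0], [0, 0, -1, 2, 0], [-1, 0, 0, 0, 2]].
All simple roots have the same length, so the diagram is simply laced. The associated Dynkin diagram is a chain of 3 nodes with a fork of two nodes at one end (D_5), so the type is D_5 (the algebra so(10)).

D_5 (so(10))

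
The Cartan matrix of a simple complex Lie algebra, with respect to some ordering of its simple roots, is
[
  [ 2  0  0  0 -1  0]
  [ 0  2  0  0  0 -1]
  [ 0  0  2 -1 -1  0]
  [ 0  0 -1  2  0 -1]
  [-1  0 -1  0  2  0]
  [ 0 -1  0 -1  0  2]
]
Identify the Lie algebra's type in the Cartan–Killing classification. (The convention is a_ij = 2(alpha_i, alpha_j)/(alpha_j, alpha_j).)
A6

The matrix has rank 6 with 2's on the diagonal. Reading the off-diagonal entries as Dynkin edges (a single edge where a_ij = a_ji = -1; a double or triple edge where a_ij * a_ji = 2 or 3), the diagram is a chain of 6 nodes with single edges (A_6). One simple-root ordering that puts it in standard form is (alpha_2, alpha_6, alpha_4, alpha_3, alpha_5, alpha_1). So the algebra is type A_6, i.e. sl(7).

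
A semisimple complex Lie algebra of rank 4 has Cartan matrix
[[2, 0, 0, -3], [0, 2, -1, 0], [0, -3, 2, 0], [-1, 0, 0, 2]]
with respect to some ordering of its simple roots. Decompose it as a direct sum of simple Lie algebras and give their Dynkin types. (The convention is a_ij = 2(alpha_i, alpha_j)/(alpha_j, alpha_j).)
The diagram associated to this matrix has two connected components: the simple roots {alpha_1, alpha_4} form two nodes joined by a triple edge (G_2), and {alpha_2, alpha_3} form two nodes joined by a triple edge (G_2). A semisimple Lie algebra decomposes uniquely as the direct sum of simple ideals, one per connected component of its Dynkin diagram, so g ≅ G_2 ⊕ G_2 (dimension 14 + 14 = 28).

type G_2 ⊕ type G_2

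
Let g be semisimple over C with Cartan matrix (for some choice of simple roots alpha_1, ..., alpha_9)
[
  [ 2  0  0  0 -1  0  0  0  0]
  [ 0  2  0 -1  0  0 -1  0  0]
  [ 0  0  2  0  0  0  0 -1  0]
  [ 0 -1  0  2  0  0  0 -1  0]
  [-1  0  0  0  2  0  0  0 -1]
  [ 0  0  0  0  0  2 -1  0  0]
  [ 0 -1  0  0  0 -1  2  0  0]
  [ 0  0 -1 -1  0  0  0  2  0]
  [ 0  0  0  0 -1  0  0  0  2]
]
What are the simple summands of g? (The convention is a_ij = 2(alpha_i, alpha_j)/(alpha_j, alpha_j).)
A3 + A6

The diagram associated to this matrix has two connected components: the simple roots {alpha_1, alpha_5, alpha_9} form a chain of 3 nodes with single edges (A_3), and {alpha_2, alpha_3, alpha_4, alpha_6, alpha_7, alpha_8} form a chain of 6 nodes with single edges (A_6). A semisimple Lie algebra decomposes uniquely as the direct sum of simple ideals, one per connected component of its Dynkin diagram, so g ≅ A_3 ⊕ A_6 (dimension 15 + 48 = 63).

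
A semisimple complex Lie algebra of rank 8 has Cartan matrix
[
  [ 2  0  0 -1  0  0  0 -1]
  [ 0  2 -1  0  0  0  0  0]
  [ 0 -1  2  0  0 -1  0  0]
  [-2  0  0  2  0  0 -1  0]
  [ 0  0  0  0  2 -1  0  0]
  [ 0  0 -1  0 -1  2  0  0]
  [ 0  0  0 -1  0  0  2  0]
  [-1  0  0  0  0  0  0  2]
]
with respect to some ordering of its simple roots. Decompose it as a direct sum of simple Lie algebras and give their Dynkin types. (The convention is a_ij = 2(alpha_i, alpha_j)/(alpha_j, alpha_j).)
type A_4 ⊕ type F_4

The diagram associated to this matrix has two connected components: the simple roots {alpha_2, alpha_3, alpha_5, alpha_6} form a chain of 4 nodes with single edges (A_4), and {alpha_1, alpha_4, alpha_7, alpha_8} form a chain of 4 nodes with a double edge between the middle two (F_4). A semisimple Lie algebra decomposes uniquely as the direct sum of simple ideals, one per connected component of its Dynkin diagram, so g ≅ A_4 ⊕ F_4 (dimension 24 + 52 = 76).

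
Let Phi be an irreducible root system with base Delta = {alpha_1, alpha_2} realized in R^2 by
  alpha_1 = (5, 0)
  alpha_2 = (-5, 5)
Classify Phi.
Compute the Cartan integers a_ij = 2(alpha_i, alpha_j)/(alpha_j, alpha_j); the resulting 2x2 Cartan matrix is
[[2, -1], [-2, 2]].
The roots have two lengths (squared-length ratio 2:1); the short ones are alpha_{1}. The associated Dynkin diagram is a chain of 2 nodes with a double edge at one end; the terminal node there is the unique short simple root (B_2), so the type is B_2 (the algebra so(5)).

B_2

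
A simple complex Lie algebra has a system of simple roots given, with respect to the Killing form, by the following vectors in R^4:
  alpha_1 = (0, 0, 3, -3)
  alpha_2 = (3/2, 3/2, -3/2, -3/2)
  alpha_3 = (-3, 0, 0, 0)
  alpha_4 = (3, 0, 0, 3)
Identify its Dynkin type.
F_4

Compute the Cartan integers a_ij = 2(alpha_i, alpha_j)/(alpha_j, alpha_j); the resulting 4x4 Cartan matrix is
[[2, 0, 0, -1], [0, 2, -1, 0], [0, -1, 2, -1], [-1, 0, -2, 2]].
The roots have two lengths (squared-length ratio 2:1); the short ones are alpha_{2,3}. The associated Dynkin diagram is a chain of 4 nodes with a double edge between the middle two (F_4), so the type is F_4.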